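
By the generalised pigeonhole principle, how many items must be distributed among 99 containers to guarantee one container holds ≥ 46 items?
n = (46 − 1)·99 + 1 = 4456

By the generalised pigeonhole principle, to guarantee some box contains ≥ r objects we need more than (r − 1) · k objects total. Threshold: n = (r − 1) · k + 1. With r = 46 and k = 99: n = 45 · 99 + 1 = 4455 + 1 = 4456. For n = 4455 = 45 · 99, we can put exactly 45 objects in every box, avoiding 46 in any single one — so 4456 is tight.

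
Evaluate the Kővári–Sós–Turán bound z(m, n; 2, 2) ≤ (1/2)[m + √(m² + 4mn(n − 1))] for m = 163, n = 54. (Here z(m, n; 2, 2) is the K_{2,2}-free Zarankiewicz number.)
z(163, 54; 2, 2) ≤ (1/2)[163 + √(163² + 4·163·54·53)] = (1/2)[163 + √1892593] = 769.3577

Kővári–Sós–Turán: let r_1, ..., r_163 be the row sums and z = Σ r_i the total number of 1s. Each pair of columns can share at most one row with both entries 1 (else a 2×2 all-ones block appears), so Σ_i C(r_i, 2) ≤ C(54, 2) = 1431. By convexity Σ_i C(r_i, 2) ≥ 163·C(z/163, 2) = z(z − 163)/(2·163), giving z² − 163z − 163·54·53 ≤ 0 and hence z ≤ (1/2)[163 + √(26569 + 4·466506)] = (1/2)[163 + √1892593] ≈ (1/2)(163 + 1375.7155) = 769.3577.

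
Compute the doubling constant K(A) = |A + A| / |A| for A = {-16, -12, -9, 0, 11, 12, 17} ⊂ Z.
K = |A + A| / |A| = 27/7

Enumerate A + A = {a + b : a, b ∈ A}. With |A| = 7, there are |A|^2 = 49 ordered sum pairs; collecting distinct values, A + A = {-32, -28, -25, -24, -21, -18, -16, -12, -9, -5, -4, -1, 0, 1, 2, 3, 5, 8, 11, 12, 17, 22, 23, 24, 28, 29, 34}, so |A + A| = 27. Thus K = 27/7. For comparison, the minimum possible |A + A| over all 7-element sets is 2·7 − 1 = 13 (so min K = 13/7), attained only by arithmetic progressions.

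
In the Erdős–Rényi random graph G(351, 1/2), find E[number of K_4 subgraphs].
E[# K_4] = C(351, 4) · (1/2)^C(4, 2) = 621682425 / 2^6 = 9713787.890625

For each 4-subset S of vertices (there are C(351, 4) = 621682425 such S), let X_S = 1 if S induces a K_4 (all C(4, 2) = 6 edges present). Then P(X_S = 1) = (1/2)^6 = 1/64. By linearity of expectation, E[# K_4] = C(351, 4) · (1/2)^6 = 621682425 / 64 = 9713787.890625.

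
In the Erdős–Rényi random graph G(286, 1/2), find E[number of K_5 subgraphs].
E[# K_5] = C(286, 5) · (1/2)^C(5, 2) = 15395136042 / 2^10 = 7697568021/512 ≈ 15034312.541016

For each 5-subset S of vertices (there are C(286, 5) = 15395136042 such S), let X_S = 1 if S induces a K_5 (all C(5, 2) = 10 edges present). Then P(X_S = 1) = (1/2)^10 = 1/1024. By linearity of expectation, E[# K_5] = C(286, 5) · (1/2)^10 = 15395136042 / 1024 = 7697568021/512 ≈ 15034312.541016.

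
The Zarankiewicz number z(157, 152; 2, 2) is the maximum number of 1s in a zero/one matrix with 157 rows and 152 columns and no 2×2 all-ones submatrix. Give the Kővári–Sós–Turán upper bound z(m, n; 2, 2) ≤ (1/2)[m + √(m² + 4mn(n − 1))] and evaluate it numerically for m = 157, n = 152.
z(157, 152; 2, 2) ≤ (1/2)[157 + √(157² + 4·157·152·151)] = (1/2)[157 + √14438505] = 1978.4016

Kővári–Sós–Turán: let r_1, ..., r_157 be the row sums and z = Σ r_i the total number of 1s. Each pair of columns can share at most one row with both entries 1 (else a 2×2 all-ones block appears), so Σ_i C(r_i, 2) ≤ C(152, 2) = 11476. By convexity Σ_i C(r_i, 2) ≥ 157·C(z/157, 2) = z(z − 157)/(2·157), giving z² − 157z − 157·152·151 ≤ 0 and hence z ≤ (1/2)[157 + √(24649 + 4·3603464)] = (1/2)[157 + √14438505] ≈ (1/2)(157 + 3799.8033) = 1978.4016.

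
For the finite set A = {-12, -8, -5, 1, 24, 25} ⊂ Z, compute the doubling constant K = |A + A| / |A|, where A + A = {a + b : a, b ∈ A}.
K = |A + A| / |A| = 21/6 = 7/2

Enumerate A + A = {a + b : a, b ∈ A}. With |A| = 6, there are |A|^2 = 36 ordered sum pairs; collecting distinct values, A + A = {-24, -20, -17, -16, -13, -11, -10, -7, -4, 2, 12, 13, 16, 17, 19, 20, 25, 26, 48, 49, 50}, so |A + A| = 21. Thus K = 21/6 = 7/2. For comparison, the minimum possible |A + A| over all 6-element sets is 2·6 − 1 = 11 (so min K = 11/6), attained only by arithmetic progressions.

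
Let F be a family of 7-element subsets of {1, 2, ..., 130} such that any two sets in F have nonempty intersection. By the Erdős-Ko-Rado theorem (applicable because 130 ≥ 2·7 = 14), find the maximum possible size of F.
max |F| = C(129, 6) = 5688177600

The Erdős-Ko-Rado theorem states: for n ≥ 2k, an intersecting family of k-subsets of an n-element set has size at most C(n − 1, k − 1), with equality for 'star' families {A ⊆ [n] : |A| = k, i ∈ A} (fix an element i). For n = 130, k = 7: C(129, 6) = 5688177600.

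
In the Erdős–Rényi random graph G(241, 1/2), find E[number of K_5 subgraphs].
E[# K_5] = C(241, 5) · (1/2)^C(5, 2) = 6497858388 / 2^10 = 1624464597/256 ≈ 6345564.832031

For each 5-subset S of vertices (there are C(241, 5) = 6497858388 such S), let X_S = 1 if S induces a K_5 (all C(5, 2) = 10 edges present). Then P(X_S = 1) = (1/2)^10 = 1/1024. By linearity of expectation, E[# K_5] = C(241, 5) · (1/2)^10 = 6497858388 / 1024 = 1624464597/256 ≈ 6345564.832031.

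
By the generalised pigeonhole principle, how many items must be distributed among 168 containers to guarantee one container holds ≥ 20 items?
n = (20 − 1)·168 + 1 = 3193

By the generalised pigeonhole principle, to guarantee some box contains ≥ r objects we need more than (r − 1) · k objects total. Threshold: n = (r − 1) · k + 1. With r = 20 and k = 168: n = 19 · 168 + 1 = 3192 + 1 = 3193. For n = 3192 = 19 · 168, we can put exactly 19 objects in every box, avoiding 20 in any single one — so 3193 is tight.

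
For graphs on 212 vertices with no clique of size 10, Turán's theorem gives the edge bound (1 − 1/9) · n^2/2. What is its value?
Turán density bound = (8/9) · 212^2/2 = 179776/9 ≈ 19975.1111

Turán's theorem: ex(n, K_{r+1}) is achieved by the complete r-partite Turán graph T(n, r) with parts as balanced as possible, and is at most (1 − 1/r) · n^2/2. For r = 9, n = 212: the density bound is (8/9) · 44944/2 = 179776/9 ≈ 19975.1111. The integer-valued extremum is e(T(212, 9)) = 19974, which is strictly less than the density bound 179776/9 since 9 ∤ 212 (the parts of T(212, 9) cannot all be equal).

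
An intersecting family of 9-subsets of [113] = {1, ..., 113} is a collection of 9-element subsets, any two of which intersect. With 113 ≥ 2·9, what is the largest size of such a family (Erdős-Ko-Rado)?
max |F| = C(112, 8) = 475491062970

Erdős-Ko-Rado (1961): when n ≥ 2k, max |F| = C(n−1, k−1). The bound is attained by the star {A : i ∈ A} for any fixed i ∈ [n]. Here C(113−1, 9−1) = C(112, 8) = 475491062970.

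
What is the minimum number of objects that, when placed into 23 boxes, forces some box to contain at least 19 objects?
n = (19 − 1)·23 + 1 = 415

By the generalised pigeonhole principle, to guarantee some box contains ≥ r objects we need more than (r − 1) · k objects total. Threshold: n = (r − 1) · k + 1. With r = 19 and k = 23: n = 18 · 23 + 1 = 414 + 1 = 415. For n = 414 = 18 · 23, we can put exactly 18 objects in every box, avoiding 19 in any single one — so 415 is tight.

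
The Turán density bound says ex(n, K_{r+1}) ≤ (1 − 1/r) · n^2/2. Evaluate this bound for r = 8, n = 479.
Turán density bound = (7/8) · 479^2/2 = 1606087/16 ≈ 100380.4375

Turán's theorem: ex(n, K_{r+1}) is achieved by the complete r-partite Turán graph T(n, r) with parts as balanced as possible, and is at most (1 − 1/r) · n^2/2. For r = 8, n = 479: the density bound is (7/8) · 229441/2 = 1606087/16 ≈ 100380.4375. The integer-valued extremum is e(T(479, 8)) = 100380, which is strictly less than the density bound 1606087/16 since 8 ∤ 479 (the parts of T(479, 8) cannot all be equal).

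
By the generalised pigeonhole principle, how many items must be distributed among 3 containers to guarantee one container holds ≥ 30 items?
n = (30 − 1)·3 + 1 = 88

By the generalised pigeonhole principle, to guarantee some box contains ≥ r objects we need more than (r − 1) · k objects total. Threshold: n = (r − 1) · k + 1. With r = 30 and k = 3: n = 29 · 3 + 1 = 87 + 1 = 88. For n = 87 = 29 · 3, we can put exactly 29 objects in every box, avoiding 30 in any single one — so 88 is tight.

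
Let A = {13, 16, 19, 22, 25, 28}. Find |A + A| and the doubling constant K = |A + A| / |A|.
K = |A + A| / |A| = 11/6

Enumerate A + A = {a + b : a, b ∈ A}. With |A| = 6, there are |A|^2 = 36 ordered sum pairs; collecting distinct values, A + A = {26, 29, 32, 35, 38, 41, 44, 47, 50, 53, 56}, so |A + A| = 11. Thus K = 11/6. Here |A + A| = 2|A| − 1 = 11, the minimum possible — so K = 11/6 is minimal, which holds iff A is an arithmetic progression.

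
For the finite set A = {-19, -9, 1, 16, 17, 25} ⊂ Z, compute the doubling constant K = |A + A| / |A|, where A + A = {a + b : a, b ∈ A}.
K = |A + A| / |A| = 20/6 = 10/3

Enumerate A + A = {a + b : a, b ∈ A}. With |A| = 6, there are |A|^2 = 36 ordered sum pairs; collecting distinct values, A + A = {-38, -28, -18, -8, -3, -2, 2, 6, 7, 8, 16, 17, 18, 26, 32, 33, 34, 41, 42, 50}, so |A + A| = 20. Thus K = 20/6 = 10/3. For comparison, the minimum possible |A + A| over all 6-element sets is 2·6 − 1 = 11 (so min K = 11/6), attained only by arithmetic progressions.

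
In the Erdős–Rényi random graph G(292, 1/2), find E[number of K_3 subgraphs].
E[# K_3] = C(292, 3) · (1/2)^C(3, 2) = 4106980 / 2^3 = 1026745/2 = 513372.5

For each 3-subset S of vertices (there are C(292, 3) = 4106980 such S), let X_S = 1 if S induces a K_3 (all C(3, 2) = 3 edges present). Then P(X_S = 1) = (1/2)^3 = 1/8. By linearity of expectation, E[# K_3] = C(292, 3) · (1/2)^3 = 4106980 / 8 = 1026745/2 = 513372.5.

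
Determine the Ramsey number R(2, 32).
R(2, 32) = 32

R(2, k) = k for all k ≥ 2: in a 2-colouring of K_k, either some edge is red (a red K_2) or all edges are blue (a blue K_k). And K_{31} coloured all-blue has no blue K_32, so R(2, 32) > 31. Hence R(2, 32) = 32.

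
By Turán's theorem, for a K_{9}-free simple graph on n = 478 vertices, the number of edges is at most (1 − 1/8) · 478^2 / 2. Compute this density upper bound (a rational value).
Turán density bound = (7/8) · 478^2/2 = 399847/4 ≈ 99961.75

Turán's theorem: ex(n, K_{r+1}) is achieved by the complete r-partite Turán graph T(n, r) with parts as balanced as possible, and is at most (1 − 1/r) · n^2/2. For r = 8, n = 478: the density bound is (7/8) · 228484/2 = 399847/4 ≈ 99961.75. The integer-valued extremum is e(T(478, 8)) = 99961, which is strictly less than the density bound 399847/4 since 8 ∤ 478 (the parts of T(478, 8) cannot all be equal).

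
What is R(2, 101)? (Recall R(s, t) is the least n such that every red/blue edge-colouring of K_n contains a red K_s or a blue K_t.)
R(2, 101) = 101

R(2, k) = k for all k ≥ 2: in a 2-colouring of K_k, either some edge is red (a red K_2) or all edges are blue (a blue K_k). And K_{100} coloured all-blue has no blue K_101, so R(2, 101) > 100. Hence R(2, 101) = 101.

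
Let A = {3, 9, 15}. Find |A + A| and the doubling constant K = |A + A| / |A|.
K = |A + A| / |A| = 5/3

Enumerate A + A = {a + b : a, b ∈ A}. With |A| = 3, there are |A|^2 = 9 ordered sum pairs; collecting distinct values, A + A = {6, 12, 18, 24, 30}, so |A + A| = 5. Thus K = 5/3. Here |A + A| = 2|A| − 1 = 5, the minimum possible — so K = 5/3 is minimal, which holds iff A is an arithmetic progression.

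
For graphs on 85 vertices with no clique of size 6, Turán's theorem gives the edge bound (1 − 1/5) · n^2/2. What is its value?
Turán density bound = (4/5) · 85^2/2 = 2890

Turán's theorem: ex(n, K_{r+1}) is achieved by the complete r-partite Turán graph T(n, r) with parts as balanced as possible, and is at most (1 − 1/r) · n^2/2. For r = 5, n = 85: the density bound is (4/5) · 7225/2 = 2890. Since 5 ∣ 85, the Turán graph T(85, 5) has parts of equal size 17, and its edge count e(T(85, 5)) = 2890 attains the density bound exactly.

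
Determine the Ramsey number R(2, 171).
R(2, 171) = 171

R(2, k) = k for all k ≥ 2: in a 2-colouring of K_k, either some edge is red (a red K_2) or all edges are blue (a blue K_k). And K_{170} coloured all-blue has no blue K_171, so R(2, 171) > 170. Hence R(2, 171) = 171.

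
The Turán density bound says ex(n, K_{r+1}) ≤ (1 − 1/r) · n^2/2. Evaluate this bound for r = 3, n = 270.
Turán density bound = (2/3) · 270^2/2 = 24300

Turán's theorem: ex(n, K_{r+1}) is achieved by the complete r-partite Turán graph T(n, r) with parts as balanced as possible, and is at most (1 − 1/r) · n^2/2. For r = 3, n = 270: the density bound is (2/3) · 72900/2 = 24300. Since 3 ∣ 270, the Turán graph T(270, 3) has parts of equal size 90, and its edge count e(T(270, 3)) = 24300 attains the density bound exactly.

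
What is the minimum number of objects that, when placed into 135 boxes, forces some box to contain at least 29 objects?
n = (29 − 1)·135 + 1 = 3781

By the generalised pigeonhole principle, to guarantee some box contains ≥ r objects we need more than (r − 1) · k objects total. Threshold: n = (r − 1) · k + 1. With r = 29 and k = 135: n = 28 · 135 + 1 = 3780 + 1 = 3781. For n = 3780 = 28 · 135, we can put exactly 28 objects in every box, avoiding 29 in any single one — so 3781 is tight.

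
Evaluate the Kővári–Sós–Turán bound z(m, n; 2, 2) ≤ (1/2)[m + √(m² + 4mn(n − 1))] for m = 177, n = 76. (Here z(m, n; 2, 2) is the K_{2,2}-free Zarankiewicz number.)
z(177, 76; 2, 2) ≤ (1/2)[177 + √(177² + 4·177·76·75)] = (1/2)[177 + √4066929] = 1096.8314

Kővári–Sós–Turán: let r_1, ..., r_177 be the row sums and z = Σ r_i the total number of 1s. Each pair of columns can share at most one row with both entries 1 (else a 2×2 all-ones block appears), so Σ_i C(r_i, 2) ≤ C(76, 2) = 2850. By convexity Σ_i C(r_i, 2) ≥ 177·C(z/177, 2) = z(z − 177)/(2·177), giving z² − 177z − 177·76·75 ≤ 0 and hence z ≤ (1/2)[177 + √(31329 + 4·1008900)] = (1/2)[177 + √4066929] ≈ (1/2)(177 + 2016.6628) = 1096.8314.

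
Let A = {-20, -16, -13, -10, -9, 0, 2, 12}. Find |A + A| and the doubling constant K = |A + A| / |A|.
K = |A + A| / |A| = 30/8 = 15/4

Enumerate A + A = {a + b : a, b ∈ A}. With |A| = 8, there are |A|^2 = 64 ordered sum pairs; collecting distinct values, A + A = {-40, -36, -33, -32, -30, -29, -26, -25, -23, -22, -20, -19, -18, -16, -14, -13, -11, -10, -9, -8, -7, -4, -1, 0, 2, 3, 4, 12, 14, 24}, so |A + A| = 30. Thus K = 30/8 = 15/4. For comparison, the minimum possible |A + A| over all 8-element sets is 2·8 − 1 = 15 (so min K = 15/8), attained only by arithmetic progressions.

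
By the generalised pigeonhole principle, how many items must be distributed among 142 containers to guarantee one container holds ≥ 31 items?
n = (31 − 1)·142 + 1 = 4261

By the generalised pigeonhole principle, to guarantee some box contains ≥ r objects we need more than (r − 1) · k objects total. Threshold: n = (r − 1) · k + 1. With r = 31 and k = 142: n = 30 · 142 + 1 = 4260 + 1 = 4261. For n = 4260 = 30 · 142, we can put exactly 30 objects in every box, avoiding 31 in any single one — so 4261 is tight.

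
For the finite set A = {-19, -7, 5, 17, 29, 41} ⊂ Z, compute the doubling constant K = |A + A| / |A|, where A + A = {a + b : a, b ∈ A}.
K = |A + A| / |A| = 11/6

Enumerate A + A = {a + b : a, b ∈ A}. With |A| = 6, there are |A|^2 = 36 ordered sum pairs; collecting distinct values, A + A = {-38, -26, -14, -2, 10, 22, 34, 46, 58, 70, 82}, so |A + A| = 11. Thus K = 11/6. Here |A + A| = 2|A| − 1 = 11, the minimum possible — so K = 11/6 is minimal, which holds iff A is an arithmetic progression.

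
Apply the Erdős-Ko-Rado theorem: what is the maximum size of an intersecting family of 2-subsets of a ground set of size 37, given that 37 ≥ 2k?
max |F| = C(36, 1) = 36

Erdős-Ko-Rado (1961): when n ≥ 2k, max |F| = C(n−1, k−1). The bound is attained by the star {A : i ∈ A} for any fixed i ∈ [n]. Here C(37−1, 2−1) = C(36, 1) = 36.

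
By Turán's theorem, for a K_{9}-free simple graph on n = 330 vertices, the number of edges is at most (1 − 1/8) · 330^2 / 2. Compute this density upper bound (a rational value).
Turán density bound = (7/8) · 330^2/2 = 190575/4 ≈ 47643.75

Turán's theorem: ex(n, K_{r+1}) is achieved by the complete r-partite Turán graph T(n, r) with parts as balanced as possible, and is at most (1 − 1/r) · n^2/2. For r = 8, n = 330: the density bound is (7/8) · 108900/2 = 190575/4 ≈ 47643.75. The integer-valued extremum is e(T(330, 8)) = 47643, which is strictly less than the density bound 190575/4 since 8 ∤ 330 (the parts of T(330, 8) cannot all be equal).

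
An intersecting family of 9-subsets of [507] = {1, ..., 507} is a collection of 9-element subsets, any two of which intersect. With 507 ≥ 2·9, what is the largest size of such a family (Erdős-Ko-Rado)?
max |F| = C(506, 8) = 100816562638386375

The Erdős-Ko-Rado theorem states: for n ≥ 2k, an intersecting family of k-subsets of an n-element set has size at most C(n − 1, k − 1), with equality for 'star' families {A ⊆ [n] : |A| = k, i ∈ A} (fix an element i). For n = 507, k = 9: C(506, 8) = 100816562638386375.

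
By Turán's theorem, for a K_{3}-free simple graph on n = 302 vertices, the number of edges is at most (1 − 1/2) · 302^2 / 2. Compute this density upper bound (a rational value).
Turán density bound = (1/2) · 302^2/2 = 22801

Turán's theorem: ex(n, K_{r+1}) is achieved by the complete r-partite Turán graph T(n, r) with parts as balanced as possible, and is at most (1 − 1/r) · n^2/2. For r = 2, n = 302: the density bound is (1/2) · 91204/2 = 22801. Since 2 ∣ 302, the Turán graph T(302, 2) has parts of equal size 151, and its edge count e(T(302, 2)) = 22801 attains the density bound exactly.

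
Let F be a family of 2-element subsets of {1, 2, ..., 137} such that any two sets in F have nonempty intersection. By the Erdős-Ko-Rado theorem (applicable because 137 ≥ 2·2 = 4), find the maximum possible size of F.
max |F| = C(136, 1) = 136

Erdős-Ko-Rado (1961): when n ≥ 2k, max |F| = C(n−1, k−1). The bound is attained by the star {A : i ∈ A} for any fixed i ∈ [n]. Here C(137−1, 2−1) = C(136, 1) = 136.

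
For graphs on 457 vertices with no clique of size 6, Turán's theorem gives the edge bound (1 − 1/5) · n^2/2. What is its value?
Turán density bound = (4/5) · 457^2/2 = 417698/5 ≈ 83539.6

Turán's theorem: ex(n, K_{r+1}) is achieved by the complete r-partite Turán graph T(n, r) with parts as balanced as possible, and is at most (1 − 1/r) · n^2/2. For r = 5, n = 457: the density bound is (4/5) · 208849/2 = 417698/5 ≈ 83539.6. The integer-valued extremum is e(T(457, 5)) = 83539, which is strictly less than the density bound 417698/5 since 5 ∤ 457 (the parts of T(457, 5) cannot all be equal).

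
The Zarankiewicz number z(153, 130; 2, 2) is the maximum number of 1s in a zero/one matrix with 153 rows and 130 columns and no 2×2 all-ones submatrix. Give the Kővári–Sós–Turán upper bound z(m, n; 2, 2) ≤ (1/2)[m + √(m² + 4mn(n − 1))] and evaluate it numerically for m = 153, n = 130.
z(153, 130; 2, 2) ≤ (1/2)[153 + √(153² + 4·153·130·129)] = (1/2)[153 + √10286649] = 1680.1403

Kővári–Sós–Turán: let r_1, ..., r_153 be the row sums and z = Σ r_i the total number of 1s. Each pair of columns can share at most one row with both entries 1 (else a 2×2 all-ones block appears), so Σ_i C(r_i, 2) ≤ C(130, 2) = 8385. By convexity Σ_i C(r_i, 2) ≥ 153·C(z/153, 2) = z(z − 153)/(2·153), giving z² − 153z − 153·130·129 ≤ 0 and hence z ≤ (1/2)[153 + √(23409 + 4·2565810)] = (1/2)[153 + √10286649] ≈ (1/2)(153 + 3207.2806) = 1680.1403.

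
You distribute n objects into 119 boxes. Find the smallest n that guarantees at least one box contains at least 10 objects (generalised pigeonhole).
n = (10 − 1)·119 + 1 = 1072

By the generalised pigeonhole principle, to guarantee some box contains ≥ r objects we need more than (r − 1) · k objects total. Threshold: n = (r − 1) · k + 1. With r = 10 and k = 119: n = 9 · 119 + 1 = 1071 + 1 = 1072. For n = 1071 = 9 · 119, we can put exactly 9 objects in every box, avoiding 10 in any single one — so 1072 is tight.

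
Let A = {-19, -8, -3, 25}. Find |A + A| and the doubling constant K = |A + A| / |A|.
K = |A + A| / |A| = 10/4 = 5/2

Enumerate A + A = {a + b : a, b ∈ A}. With |A| = 4, there are |A|^2 = 16 ordered sum pairs; collecting distinct values, A + A = {-38, -27, -22, -16, -11, -6, 6, 17, 22, 50}, so |A + A| = 10. Thus K = 10/4 = 5/2. For comparison, the minimum possible |A + A| over all 4-element sets is 2·4 − 1 = 7 (so min K = 7/4), attained only by arithmetic progressions.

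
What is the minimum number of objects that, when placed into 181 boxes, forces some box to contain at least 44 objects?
n = (44 − 1)·181 + 1 = 7784

By the generalised pigeonhole principle, to guarantee some box contains ≥ r objects we need more than (r − 1) · k objects total. Threshold: n = (r − 1) · k + 1. With r = 44 and k = 181: n = 43 · 181 + 1 = 7783 + 1 = 7784. For n = 7783 = 43 · 181, we can put exactly 43 objects in every box, avoiding 44 in any single one — so 7784 is tight.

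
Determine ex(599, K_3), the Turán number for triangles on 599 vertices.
ex(599, K_3) = ⌊599^2/4⌋ = 89700

Mantel (1907): a triangle-free graph on n vertices has at most ⌊n^2/4⌋ edges, with equality for the complete bipartite graph K_{⌊n/2⌋, ⌈n/2⌉}. For n = 599: ⌊599^2/4⌋ = ⌊358801/4⌋ = 89700. The extremal graph is K_{299, 300}, which has 299·300 = 89700 edges.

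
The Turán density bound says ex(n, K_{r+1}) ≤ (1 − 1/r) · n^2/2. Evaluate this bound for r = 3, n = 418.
Turán density bound = (2/3) · 418^2/2 = 174724/3 ≈ 58241.3333

Turán's theorem: ex(n, K_{r+1}) is achieved by the complete r-partite Turán graph T(n, r) with parts as balanced as possible, and is at most (1 − 1/r) · n^2/2. For r = 3, n = 418: the density bound is (2/3) · 174724/2 = 174724/3 ≈ 58241.3333. The integer-valued extremum is e(T(418, 3)) = 58241, which is strictly less than the density bound 174724/3 since 3 ∤ 418 (the parts of T(418, 3) cannot all be equal).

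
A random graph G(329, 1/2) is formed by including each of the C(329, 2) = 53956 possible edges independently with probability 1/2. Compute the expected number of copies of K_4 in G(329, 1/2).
E[# K_4] = C(329, 4) · (1/2)^C(4, 2) = 479318126 / 2^6 = 239659063/32 = 7489345.71875

For each 4-subset S of vertices (there are C(329, 4) = 479318126 such S), let X_S = 1 if S induces a K_4 (all C(4, 2) = 6 edges present). Then P(X_S = 1) = (1/2)^6 = 1/64. By linearity of expectation, E[# K_4] = C(329, 4) · (1/2)^6 = 479318126 / 64 = 239659063/32 = 7489345.71875.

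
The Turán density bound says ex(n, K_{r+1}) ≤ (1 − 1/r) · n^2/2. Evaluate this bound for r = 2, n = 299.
Turán density bound = (1/2) · 299^2/2 = 89401/4 ≈ 22350.25

Turán's theorem: ex(n, K_{r+1}) is achieved by the complete r-partite Turán graph T(n, r) with parts as balanced as possible, and is at most (1 − 1/r) · n^2/2. For r = 2, n = 299: the density bound is (1/2) · 89401/2 = 89401/4 ≈ 22350.25. The integer-valued extremum is e(T(299, 2)) = 22350, which is strictly less than the density bound 89401/4 since 2 ∤ 299 (the parts of T(299, 2) cannot all be equal).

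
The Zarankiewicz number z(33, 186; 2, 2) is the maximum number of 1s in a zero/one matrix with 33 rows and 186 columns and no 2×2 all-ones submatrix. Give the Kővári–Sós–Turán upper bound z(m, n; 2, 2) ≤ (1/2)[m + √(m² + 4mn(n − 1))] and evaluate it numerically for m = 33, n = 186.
z(33, 186; 2, 2) ≤ (1/2)[33 + √(33² + 4·33·186·185)] = (1/2)[33 + √4543209] = 1082.2402

Kővári–Sós–Turán: let r_1, ..., r_33 be the row sums and z = Σ r_i the total number of 1s. Each pair of columns can share at most one row with both entries 1 (else a 2×2 all-ones block appears), so Σ_i C(r_i, 2) ≤ C(186, 2) = 17205. By convexity Σ_i C(r_i, 2) ≥ 33·C(z/33, 2) = z(z − 33)/(2·33), giving z² − 33z − 33·186·185 ≤ 0 and hence z ≤ (1/2)[33 + √(1089 + 4·1135530)] = (1/2)[33 + √4543209] ≈ (1/2)(33 + 2131.4805) = 1082.2402.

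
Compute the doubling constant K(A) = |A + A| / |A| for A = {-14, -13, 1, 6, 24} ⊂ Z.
K = |A + A| / |A| = 15/5 = 3

Enumerate A + A = {a + b : a, b ∈ A}. With |A| = 5, there are |A|^2 = 25 ordered sum pairs; collecting distinct values, A + A = {-28, -27, -26, -13, -12, -8, -7, 2, 7, 10, 11, 12, 25, 30, 48}, so |A + A| = 15. Thus K = 15/5 = 3. For comparison, the minimum possible |A + A| over all 5-element sets is 2·5 − 1 = 9 (so min K = 9/5), attained only by arithmetic progressions.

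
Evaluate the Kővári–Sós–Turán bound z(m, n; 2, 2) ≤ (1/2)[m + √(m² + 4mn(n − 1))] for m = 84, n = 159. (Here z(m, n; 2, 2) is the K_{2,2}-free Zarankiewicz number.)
z(84, 159; 2, 2) ≤ (1/2)[84 + √(84² + 4·84·159·158)] = (1/2)[84 + √8448048] = 1495.2763

Kővári–Sós–Turán: let r_1, ..., r_84 be the row sums and z = Σ r_i the total number of 1s. Each pair of columns can share at most one row with both entries 1 (else a 2×2 all-ones block appears), so Σ_i C(r_i, 2) ≤ C(159, 2) = 12561. By convexity Σ_i C(r_i, 2) ≥ 84·C(z/84, 2) = z(z − 84)/(2·84), giving z² − 84z − 84·159·158 ≤ 0 and hence z ≤ (1/2)[84 + √(7056 + 4·2110248)] = (1/2)[84 + √8448048] ≈ (1/2)(84 + 2906.5526) = 1495.2763.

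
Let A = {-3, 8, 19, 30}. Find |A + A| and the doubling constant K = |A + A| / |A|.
K = |A + A| / |A| = 7/4

Enumerate A + A = {a + b : a, b ∈ A}. With |A| = 4, there are |A|^2 = 16 ordered sum pairs; collecting distinct values, A + A = {-6, 5, 16, 27, 38, 49, 60}, so |A + A| = 7. Thus K = 7/4. Here |A + A| = 2|A| − 1 = 7, the minimum possible — so K = 7/4 is minimal, which holds iff A is an arithmetic progression.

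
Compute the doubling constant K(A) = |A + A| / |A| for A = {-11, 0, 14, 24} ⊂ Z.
K = |A + A| / |A| = 10/4 = 5/2

Enumerate A + A = {a + b : a, b ∈ A}. With |A| = 4, there are |A|^2 = 16 ordered sum pairs; collecting distinct values, A + A = {-22, -11, 0, 3, 13, 14, 24, 28, 38, 48}, so |A + A| = 10. Thus K = 10/4 = 5/2. For comparison, the minimum possible |A + A| over all 4-element sets is 2·4 − 1 = 7 (so min K = 7/4), attained only by arithmetic progressions.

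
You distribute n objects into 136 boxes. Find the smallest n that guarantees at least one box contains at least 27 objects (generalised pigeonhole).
n = (27 − 1)·136 + 1 = 3537

By the generalised pigeonhole principle, to guarantee some box contains ≥ r objects we need more than (r − 1) · k objects total. Threshold: n = (r − 1) · k + 1. With r = 27 and k = 136: n = 26 · 136 + 1 = 3536 + 1 = 3537. For n = 3536 = 26 · 136, we can put exactly 26 objects in every box, avoiding 27 in any single one — so 3537 is tight.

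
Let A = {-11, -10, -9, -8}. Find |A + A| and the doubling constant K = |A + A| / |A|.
K = |A + A| / |A| = 7/4

Enumerate A + A = {a + b : a, b ∈ A}. With |A| = 4, there are |A|^2 = 16 ordered sum pairs; collecting distinct values, A + A = {-22, -21, -20, -19, -18, -17, -16}, so |A + A| = 7. Thus K = 7/4. Here |A + A| = 2|A| − 1 = 7, the minimum possible — so K = 7/4 is minimal, which holds iff A is an arithmetic progression.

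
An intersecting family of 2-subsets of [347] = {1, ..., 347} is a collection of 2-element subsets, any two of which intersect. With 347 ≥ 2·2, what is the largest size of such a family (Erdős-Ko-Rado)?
max |F| = C(346, 1) = 346

The Erdős-Ko-Rado theorem states: for n ≥ 2k, an intersecting family of k-subsets of an n-element set has size at most C(n − 1, k − 1), with equality for 'star' families {A ⊆ [n] : |A| = k, i ∈ A} (fix an element i). For n = 347, k = 2: C(346, 1) = 346.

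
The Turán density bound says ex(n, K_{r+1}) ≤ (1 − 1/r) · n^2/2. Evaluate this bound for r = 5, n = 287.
Turán density bound = (4/5) · 287^2/2 = 164738/5 ≈ 32947.6

Turán's theorem: ex(n, K_{r+1}) is achieved by the complete r-partite Turán graph T(n, r) with parts as balanced as possible, and is at most (1 − 1/r) · n^2/2. For r = 5, n = 287: the density bound is (4/5) · 82369/2 = 164738/5 ≈ 32947.6. The integer-valued extremum is e(T(287, 5)) = 32947, which is strictly less than the density bound 164738/5 since 5 ∤ 287 (the parts of T(287, 5) cannot all be equal).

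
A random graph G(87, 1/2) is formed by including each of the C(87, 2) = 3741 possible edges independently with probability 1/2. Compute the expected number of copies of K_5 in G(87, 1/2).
E[# K_5] = C(87, 5) · (1/2)^C(5, 2) = 36949857 / 2^10 ≈ 36083.844727

For each 5-subset S of vertices (there are C(87, 5) = 36949857 such S), let X_S = 1 if S induces a K_5 (all C(5, 2) = 10 edges present). Then P(X_S = 1) = (1/2)^10 = 1/1024. By linearity of expectation, E[# K_5] = C(87, 5) · (1/2)^10 = 36949857 / 1024 ≈ 36083.844727.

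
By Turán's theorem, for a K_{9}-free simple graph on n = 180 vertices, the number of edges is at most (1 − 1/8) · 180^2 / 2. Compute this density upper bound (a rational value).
Turán density bound = (7/8) · 180^2/2 = 14175

Turán's theorem: ex(n, K_{r+1}) is achieved by the complete r-partite Turán graph T(n, r) with parts as balanced as possible, and is at most (1 − 1/r) · n^2/2. For r = 8, n = 180: the density bound is (7/8) · 32400/2 = 14175. The integer-valued extremum is e(T(180, 8)) = 14174, which is strictly less than the density bound 14175 since 8 ∤ 180 (the parts of T(180, 8) cannot all be equal).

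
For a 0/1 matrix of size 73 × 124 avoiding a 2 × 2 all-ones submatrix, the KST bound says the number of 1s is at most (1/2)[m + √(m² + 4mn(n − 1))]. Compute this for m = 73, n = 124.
z(73, 124; 2, 2) ≤ (1/2)[73 + √(73² + 4·73·124·123)] = (1/2)[73 + √4458913] = 1092.3069

Kővári–Sós–Turán: let r_1, ..., r_73 be the row sums and z = Σ r_i the total number of 1s. Each pair of columns can share at most one row with both entries 1 (else a 2×2 all-ones block appears), so Σ_i C(r_i, 2) ≤ C(124, 2) = 7626. By convexity Σ_i C(r_i, 2) ≥ 73·C(z/73, 2) = z(z − 73)/(2·73), giving z² − 73z − 73·124·123 ≤ 0 and hence z ≤ (1/2)[73 + √(5329 + 4·1113396)] = (1/2)[73 + √4458913] ≈ (1/2)(73 + 2111.6138) = 1092.3069.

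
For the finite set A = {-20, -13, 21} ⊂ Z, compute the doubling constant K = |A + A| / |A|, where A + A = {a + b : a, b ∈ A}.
K = |A + A| / |A| = 6/3 = 2

Enumerate A + A = {a + b : a, b ∈ A}. With |A| = 3, there are |A|^2 = 9 ordered sum pairs; collecting distinct values, A + A = {-40, -33, -26, 1, 8, 42}, so |A + A| = 6. Thus K = 6/3 = 2. For comparison, the minimum possible |A + A| over all 3-element sets is 2·3 − 1 = 5 (so min K = 5/3), attained only by arithmetic progressions.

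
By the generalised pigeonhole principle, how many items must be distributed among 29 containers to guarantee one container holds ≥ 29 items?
n = (29 − 1)·29 + 1 = 813

By the generalised pigeonhole principle, to guarantee some box contains ≥ r objects we need more than (r − 1) · k objects total. Threshold: n = (r − 1) · k + 1. With r = 29 and k = 29: n = 28 · 29 + 1 = 812 + 1 = 813. For n = 812 = 28 · 29, we can put exactly 28 objects in every box, avoiding 29 in any single one — so 813 is tight.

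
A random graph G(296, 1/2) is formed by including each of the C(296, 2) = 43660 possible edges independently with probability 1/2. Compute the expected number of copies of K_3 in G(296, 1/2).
E[# K_3] = C(296, 3) · (1/2)^C(3, 2) = 4278680 / 2^3 = 534835

For each 3-subset S of vertices (there are C(296, 3) = 4278680 such S), let X_S = 1 if S induces a K_3 (all C(3, 2) = 3 edges present). Then P(X_S = 1) = (1/2)^3 = 1/8. By linearity of expectation, E[# K_3] = C(296, 3) · (1/2)^3 = 4278680 / 8 = 534835.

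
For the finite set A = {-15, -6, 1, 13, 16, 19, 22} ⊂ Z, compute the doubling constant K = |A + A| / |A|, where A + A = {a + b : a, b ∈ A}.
K = |A + A| / |A| = 24/7

Enumerate A + A = {a + b : a, b ∈ A}. With |A| = 7, there are |A|^2 = 49 ordered sum pairs; collecting distinct values, A + A = {-30, -21, -14, -12, -5, -2, 1, 2, 4, 7, 10, 13, 14, 16, 17, 20, 23, 26, 29, 32, 35, 38, 41, 44}, so |A + A| = 24. Thus K = 24/7. For comparison, the minimum possible |A + A| over all 7-element sets is 2·7 − 1 = 13 (so min K = 13/7), attained only by arithmetic progressions.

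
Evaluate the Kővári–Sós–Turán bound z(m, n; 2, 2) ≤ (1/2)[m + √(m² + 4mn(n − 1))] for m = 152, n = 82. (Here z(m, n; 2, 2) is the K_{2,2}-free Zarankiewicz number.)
z(152, 82; 2, 2) ≤ (1/2)[152 + √(152² + 4·152·82·81)] = (1/2)[152 + √4061440] = 1083.6507

Kővári–Sós–Turán: let r_1, ..., r_152 be the row sums and z = Σ r_i the total number of 1s. Each pair of columns can share at most one row with both entries 1 (else a 2×2 all-ones block appears), so Σ_i C(r_i, 2) ≤ C(82, 2) = 3321. By convexity Σ_i C(r_i, 2) ≥ 152·C(z/152, 2) = z(z − 152)/(2·152), giving z² − 152z − 152·82·81 ≤ 0 and hence z ≤ (1/2)[152 + √(23104 + 4·1009584)] = (1/2)[152 + √4061440] ≈ (1/2)(152 + 2015.3015) = 1083.6507.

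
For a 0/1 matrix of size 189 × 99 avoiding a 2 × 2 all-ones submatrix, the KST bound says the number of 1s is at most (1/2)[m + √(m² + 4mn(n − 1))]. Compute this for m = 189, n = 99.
z(189, 99; 2, 2) ≤ (1/2)[189 + √(189² + 4·189·99·98)] = (1/2)[189 + √7370433] = 1451.9271

Kővári–Sós–Turán: let r_1, ..., r_189 be the row sums and z = Σ r_i the total number of 1s. Each pair of columns can share at most one row with both entries 1 (else a 2×2 all-ones block appears), so Σ_i C(r_i, 2) ≤ C(99, 2) = 4851. By convexity Σ_i C(r_i, 2) ≥ 189·C(z/189, 2) = z(z − 189)/(2·189), giving z² − 189z − 189·99·98 ≤ 0 and hence z ≤ (1/2)[189 + √(35721 + 4·1833678)] = (1/2)[189 + √7370433] ≈ (1/2)(189 + 2714.8541) = 1451.9271.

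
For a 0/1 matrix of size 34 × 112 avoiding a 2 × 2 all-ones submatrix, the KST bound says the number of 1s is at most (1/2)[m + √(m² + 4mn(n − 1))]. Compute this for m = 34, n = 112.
z(34, 112; 2, 2) ≤ (1/2)[34 + √(34² + 4·34·112·111)] = (1/2)[34 + √1691908] = 667.3668

Kővári–Sós–Turán: let r_1, ..., r_34 be the row sums and z = Σ r_i the total number of 1s. Each pair of columns can share at most one row with both entries 1 (else a 2×2 all-ones block appears), so Σ_i C(r_i, 2) ≤ C(112, 2) = 6216. By convexity Σ_i C(r_i, 2) ≥ 34·C(z/34, 2) = z(z − 34)/(2·34), giving z² − 34z − 34·112·111 ≤ 0 and hence z ≤ (1/2)[34 + √(1156 + 4·422688)] = (1/2)[34 + √1691908] ≈ (1/2)(34 + 1300.7336) = 667.3668.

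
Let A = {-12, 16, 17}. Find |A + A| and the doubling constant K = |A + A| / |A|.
K = |A + A| / |A| = 6/3 = 2

Enumerate A + A = {a + b : a, b ∈ A}. With |A| = 3, there are |A|^2 = 9 ordered sum pairs; collecting distinct values, A + A = {-24, 4, 5, 32, 33, 34}, so |A + A| = 6. Thus K = 6/3 = 2. For comparison, the minimum possible |A + A| over all 3-element sets is 2·3 − 1 = 5 (so min K = 5/3), attained only by arithmetic progressions.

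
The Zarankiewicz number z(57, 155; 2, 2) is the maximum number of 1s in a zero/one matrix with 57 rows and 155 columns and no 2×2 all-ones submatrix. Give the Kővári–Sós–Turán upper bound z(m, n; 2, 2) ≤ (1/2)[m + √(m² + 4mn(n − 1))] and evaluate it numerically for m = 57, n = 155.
z(57, 155; 2, 2) ≤ (1/2)[57 + √(57² + 4·57·155·154)] = (1/2)[57 + √5445609] = 1195.2914

Kővári–Sós–Turán: let r_1, ..., r_57 be the row sums and z = Σ r_i the total number of 1s. Each pair of columns can share at most one row with both entries 1 (else a 2×2 all-ones block appears), so Σ_i C(r_i, 2) ≤ C(155, 2) = 11935. By convexity Σ_i C(r_i, 2) ≥ 57·C(z/57, 2) = z(z − 57)/(2·57), giving z² − 57z − 57·155·154 ≤ 0 and hence z ≤ (1/2)[57 + √(3249 + 4·1360590)] = (1/2)[57 + √5445609] ≈ (1/2)(57 + 2333.5829) = 1195.2914.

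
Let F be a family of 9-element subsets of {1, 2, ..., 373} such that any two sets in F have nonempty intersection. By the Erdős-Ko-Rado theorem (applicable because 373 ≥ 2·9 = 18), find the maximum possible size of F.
max |F| = C(372, 8) = 8431643758154670

The Erdős-Ko-Rado theorem states: for n ≥ 2k, an intersecting family of k-subsets of an n-element set has size at most C(n − 1, k − 1), with equality for 'star' families {A ⊆ [n] : |A| = k, i ∈ A} (fix an element i). For n = 373, k = 9: C(372, 8) = 8431643758154670.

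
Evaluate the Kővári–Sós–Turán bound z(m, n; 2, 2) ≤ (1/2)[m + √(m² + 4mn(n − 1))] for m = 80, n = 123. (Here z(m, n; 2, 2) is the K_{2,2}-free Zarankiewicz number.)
z(80, 123; 2, 2) ≤ (1/2)[80 + √(80² + 4·80·123·122)] = (1/2)[80 + √4808320] = 1136.3941

Kővári–Sós–Turán: let r_1, ..., r_80 be the row sums and z = Σ r_i the total number of 1s. Each pair of columns can share at most one row with both entries 1 (else a 2×2 all-ones block appears), so Σ_i C(r_i, 2) ≤ C(123, 2) = 7503. By convexity Σ_i C(r_i, 2) ≥ 80·C(z/80, 2) = z(z − 80)/(2·80), giving z² − 80z − 80·123·122 ≤ 0 and hence z ≤ (1/2)[80 + √(6400 + 4·1200480)] = (1/2)[80 + √4808320] ≈ (1/2)(80 + 2192.7882) = 1136.3941.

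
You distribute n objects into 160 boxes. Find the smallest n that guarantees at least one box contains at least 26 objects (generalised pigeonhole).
n = (26 − 1)·160 + 1 = 4001

By the generalised pigeonhole principle, to guarantee some box contains ≥ r objects we need more than (r − 1) · k objects total. Threshold: n = (r − 1) · k + 1. With r = 26 and k = 160: n = 25 · 160 + 1 = 4000 + 1 = 4001. For n = 4000 = 25 · 160, we can put exactly 25 objects in every box, avoiding 26 in any single one — so 4001 is tight.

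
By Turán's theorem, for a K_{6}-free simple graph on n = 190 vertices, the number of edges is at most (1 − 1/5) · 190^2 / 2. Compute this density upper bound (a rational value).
Turán density bound = (4/5) · 190^2/2 = 14440

Turán's theorem: ex(n, K_{r+1}) is achieved by the complete r-partite Turán graph T(n, r) with parts as balanced as possible, and is at most (1 − 1/r) · n^2/2. For r = 5, n = 190: the density bound is (4/5) · 36100/2 = 14440. Since 5 ∣ 190, the Turán graph T(190, 5) has parts of equal size 38, and its edge count e(T(190, 5)) = 14440 attains the density bound exactly.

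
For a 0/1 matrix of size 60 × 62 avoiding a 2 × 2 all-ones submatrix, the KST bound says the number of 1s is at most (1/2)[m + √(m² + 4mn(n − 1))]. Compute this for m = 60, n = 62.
z(60, 62; 2, 2) ≤ (1/2)[60 + √(60² + 4·60·62·61)] = (1/2)[60 + √911280] = 507.3049

Kővári–Sós–Turán: let r_1, ..., r_60 be the row sums and z = Σ r_i the total number of 1s. Each pair of columns can share at most one row with both entries 1 (else a 2×2 all-ones block appears), so Σ_i C(r_i, 2) ≤ C(62, 2) = 1891. By convexity Σ_i C(r_i, 2) ≥ 60·C(z/60, 2) = z(z − 60)/(2·60), giving z² − 60z − 60·62·61 ≤ 0 and hence z ≤ (1/2)[60 + √(3600 + 4·226920)] = (1/2)[60 + √911280] ≈ (1/2)(60 + 954.6099) = 507.3049.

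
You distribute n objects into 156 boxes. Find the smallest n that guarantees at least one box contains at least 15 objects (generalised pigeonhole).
n = (15 − 1)·156 + 1 = 2185

By the generalised pigeonhole principle, to guarantee some box contains ≥ r objects we need more than (r − 1) · k objects total. Threshold: n = (r − 1) · k + 1. With r = 15 and k = 156: n = 14 · 156 + 1 = 2184 + 1 = 2185. For n = 2184 = 14 · 156, we can put exactly 14 objects in every box, avoiding 15 in any single one — so 2185 is tight.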